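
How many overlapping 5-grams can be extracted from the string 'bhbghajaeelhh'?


String 'bhbghajaeelhh' has length L = 13.
Number of overlapping n-grams = L - n + 1
Substituting: 13 - 5 + 1 = 9

9


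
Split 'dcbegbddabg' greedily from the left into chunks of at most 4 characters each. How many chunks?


'dcbegbddabg' has 11 characters.
Chunking with max size 4:
  Chunk 1: 'dcbe' (positions 0-3)
  Chunk 2: 'gbdd' (positions 4-7)
  Chunk 3: 'abg' (positions 8-10)
Total chunks: ceil(11 / 4) = 3

3


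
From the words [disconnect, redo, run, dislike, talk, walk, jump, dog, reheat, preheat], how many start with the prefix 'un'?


Checking each word for prefix 'un':
  'disconnect' -> no (count: 0)
  'redo' -> no (count: 0)
  'run' -> no (count: 0)
  'dislike' -> no (count: 0)
  'talk' -> no (count: 0)
  'walk' -> no (count: 0)
  'jump' -> no (count: 0)
  'dog' -> no (count: 0)
  'reheat' -> no (count: 0)
  'preheat' -> no (count: 0)
Total with prefix 'un': 0

0


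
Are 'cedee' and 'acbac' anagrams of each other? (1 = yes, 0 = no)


Sort characters of 'cedee': 'cdeee'
Sort characters of 'acbac': 'aabcc'
Sorted forms differ -> they are NOT anagrams
Result: 0

0


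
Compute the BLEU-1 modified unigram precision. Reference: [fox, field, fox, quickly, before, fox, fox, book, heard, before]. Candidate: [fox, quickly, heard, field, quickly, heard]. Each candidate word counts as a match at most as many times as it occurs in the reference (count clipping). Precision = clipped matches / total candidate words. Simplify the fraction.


Reference word counts: {'before': 2, 'book': 1, 'field': 1, 'fox': 4, 'heard': 1, 'quickly': 1}
Checking each candidate word (with clipping):
  'fox' -> in reference (ref count 4, used 1/4) -> match (matches: 1)
  'quickly' -> in reference (ref count 1, used 1/1) -> match (matches: 2)
  'heard' -> in reference (ref count 1, used 1/1) -> match (matches: 3)
  'field' -> in reference (ref count 1, used 1/1) -> match (matches: 4)
  'quickly' -> ref count 1 already used up (1/1) -> clipped, no match (matches: 4)
  'heard' -> ref count 1 already used up (1/1) -> clipped, no match (matches: 4)
Clipped matches: 4, Candidate length: 6
Precision = 4/6 = 2/3

2/3


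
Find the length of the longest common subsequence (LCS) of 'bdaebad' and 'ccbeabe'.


DP table for LCS of 'bdaebad' and 'ccbeabe':
       c  c  b  e  a  b  e
    0  0  0  0  0  0  0  0
  b 0  0  0  1  1  1  1  1
  d 0  0  0  1  1  1  1  1
  a 0  0  0  1  1  2  2  2
  e 0  0  0  1  2  2  2  3
  b 0  0  0  1  2  2  3  3
  a 0  0  0  1  2  3  3  3
  d 0  0  0  1  2  3  3  3
LCS: 'bae'
LCS length = 3

3


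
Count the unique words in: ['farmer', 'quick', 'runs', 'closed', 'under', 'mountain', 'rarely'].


Listing all tokens and tracking unique types:
  Token 1: 'farmer' -> NEW (unique so far: 1)
  Token 2: 'quick' -> NEW (unique so far: 2)
  Token 3: 'runs' -> NEW (unique so far: 3)
  Token 4: 'closed' -> NEW (unique so far: 4)
  Token 5: 'under' -> NEW (unique so far: 5)
  Token 6: 'mountain' -> NEW (unique so far: 6)
  Token 7: 'rarely' -> NEW (unique so far: 7)
Unique types: ('closed', 'farmer', 'mountain', 'quick', 'rarely', 'runs', 'under')
Vocabulary size: 7

7


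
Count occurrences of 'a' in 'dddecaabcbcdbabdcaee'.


Scanning 'dddecaabcbcdbabdcaee' for 'a':
  Position 5: 'a' -> MATCH (count: 1)
  Position 6: 'a' -> MATCH (count: 2)
  Position 13: 'a' -> MATCH (count: 3)
  Position 17: 'a' -> MATCH (count: 4)
Total occurrences of 'a': 4

4


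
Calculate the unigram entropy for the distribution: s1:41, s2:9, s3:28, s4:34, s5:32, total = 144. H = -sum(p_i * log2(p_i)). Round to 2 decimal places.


Computing entropy H = -sum(p_i * log2(p_i)):
  s1: p = 41/144 = 0.2847, -p*log2(p) = 0.5160
  s2: p = 9/144 = 0.0625, -p*log2(p) = 0.2500
  s3: p = 28/144 = 0.1944, -p*log2(p) = 0.4594
  s4: p = 34/144 = 0.2361, -p*log2(p) = 0.4917
  s5: p = 32/144 = 0.2222, -p*log2(p) = 0.4822
H = sum of terms = 2.1993
Rounded to 2 decimals: 2.20

2.20


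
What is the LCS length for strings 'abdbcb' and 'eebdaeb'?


DP table for LCS of 'abdbcb' and 'eebdaeb':
       e  e  b  d  a  e  b
    0  0  0  0  0  0  0  0
  a 0  0  0  0  0  1  1  1
  b 0  0  0  1  1  1  1  2
  d 0  0  0  1  2  2  2  2
  b 0  0  0  1  2  2  2  3
  c 0  0  0  1  2  2  2  3
  b 0  0  0  1  2  2  2  3
LCS: 'bdb'
LCS length = 3

3


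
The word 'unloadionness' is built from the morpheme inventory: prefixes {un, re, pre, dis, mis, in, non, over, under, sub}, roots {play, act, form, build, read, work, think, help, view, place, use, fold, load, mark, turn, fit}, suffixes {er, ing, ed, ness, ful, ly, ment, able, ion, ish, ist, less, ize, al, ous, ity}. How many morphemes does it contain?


Segmenting 'unloadionness' against the inventory:
  'un' -> prefix (morpheme 1)
  'load' -> root (morpheme 2)
  'ion' -> suffix (morpheme 3)
  'ness' -> suffix (morpheme 4)
Total morphemes: 4

4


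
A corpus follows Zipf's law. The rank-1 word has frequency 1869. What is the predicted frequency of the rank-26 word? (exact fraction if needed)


Zipf's law: freq(rank) = f1 / rank
f1 = 1869, rank = 26
freq = 1869 / 26
GCD(1869, 26) = 1
Simplified: 1869/26

1869/26


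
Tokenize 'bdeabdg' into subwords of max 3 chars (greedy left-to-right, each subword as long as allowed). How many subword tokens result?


'bdeabdg' has 7 characters.
Chunking with max size 3:
  Chunk 1: 'bde' (positions 0-2)
  Chunk 2: 'abd' (positions 3-5)
  Chunk 3: 'g' (positions 6-6)
Total chunks: ceil(7 / 3) = 3

3


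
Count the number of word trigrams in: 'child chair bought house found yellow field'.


Word trigrams from [7] words:
  Trigram 1: (child chair bought)
  Trigram 2: (chair bought house)
  Trigram 3: (bought house found)
  Trigram 4: (house found yellow)
  Trigram 5: (found yellow field)
Total word trigrams: 7 - 2 = 5

5


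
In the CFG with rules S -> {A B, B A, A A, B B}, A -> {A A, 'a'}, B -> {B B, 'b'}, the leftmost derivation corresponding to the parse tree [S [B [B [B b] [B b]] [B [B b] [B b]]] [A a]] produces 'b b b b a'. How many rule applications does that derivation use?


Every bracketed nonterminal node [X ...] in the tree is produced by exactly one rule application.
Reading the tree off as a leftmost derivation:
  Step 1: S  =>  B A   (applied S -> B A)
  Step 2: B A  =>  B B A   (applied B -> B B)
  Step 3: B B A  =>  B B B A   (applied B -> B B)
  Step 4: B B B A  =>  b B B A   (applied B -> b)
  Step 5: b B B A  =>  b b B A   (applied B -> b)
  Step 6: b b B A  =>  b b B B A   (applied B -> B B)
  Step 7: b b B B A  =>  b b b B A   (applied B -> b)
  Step 8: b b b B A  =>  b b b b A   (applied B -> b)
  Step 9: b b b b A  =>  b b b b a   (applied A -> a)
Final yield: b b b b a
Total rewrite steps: 9

9


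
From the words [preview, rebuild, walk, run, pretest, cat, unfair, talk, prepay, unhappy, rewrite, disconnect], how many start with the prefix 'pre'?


Checking each word for prefix 'pre':
  'preview' -> YES, starts with 'pre' (count: 1)
  'rebuild' -> no (count: 1)
  'walk' -> no (count: 1)
  'run' -> no (count: 1)
  'pretest' -> YES, starts with 'pre' (count: 2)
  'cat' -> no (count: 2)
  'unfair' -> no (count: 2)
  'talk' -> no (count: 2)
  'prepay' -> YES, starts with 'pre' (count: 3)
  'unhappy' -> no (count: 3)
  'rewrite' -> no (count: 3)
  'disconnect' -> no (count: 3)
Total with prefix 'pre': 3

3


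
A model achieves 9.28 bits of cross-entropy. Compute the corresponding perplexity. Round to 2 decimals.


Perplexity formula: PP = 2^H
H = 9.28
PP = 2^9.28
Decompose: 2^9.28 = 2^9 * 2^0.28
2^9 = 512, 2^0.28 ~ 1.2141949
PP ~ 512 * 1.2141949 = 621.6677888
Rounded to 2 decimals: 621.67

621.67


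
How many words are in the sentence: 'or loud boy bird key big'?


Counting words by splitting on spaces:
  Word 1: 'or'
  Word 2: 'loud'
  Word 3: 'boy'
  Word 4: 'bird'
  Word 5: 'key'
  Word 6: 'big'
Total words: 6

6


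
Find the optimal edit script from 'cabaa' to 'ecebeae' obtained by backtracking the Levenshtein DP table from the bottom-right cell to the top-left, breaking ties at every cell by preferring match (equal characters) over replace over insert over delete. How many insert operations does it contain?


Edit distance = 4. Backtracking from cell (5, 7) with preference match > replace > insert > delete,
then listing the resulting alignment 'cabaa' -> 'ecebeae' left to right:
  Step 1: insert 'e' [insertion #1]
  Step 2: keep 'c'
  Step 3: replace a->e
  Step 4: keep 'b'
  Step 5: insert 'e' [insertion #2]
  Step 6: keep 'a'
  Step 7: replace a->e
Total insertions: 2

2


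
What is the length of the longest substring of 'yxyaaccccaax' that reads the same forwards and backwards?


Scanning 'yxyaaccccaax' for palindromic substrings.
Substring at positions 3-10: 'aaccccaa'.
Check: reverse('aaccccaa') = 'aaccccaa' -> palindrome confirmed.
Neighbouring characters ('y' / 'x') break symmetry, so it cannot extend further.
No longer palindromic substring exists; longest length = 8

8


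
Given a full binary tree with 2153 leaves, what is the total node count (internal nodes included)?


Leaf nodes (terminals): 2153
Internal nodes = n - 1 = 2153 - 1 = 2152
Total = leaves + internal = 2153 + 2152 = 4305

4305


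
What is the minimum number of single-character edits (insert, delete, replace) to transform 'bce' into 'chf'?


Building DP table for s1='bce' (len 3) and s2='chf' (len 3):
       c  h  f
    0  1  2  3
  b 1  1  2  3
  c 2  1  2  3
  e 3  2  2  3
Edit distance = dp[3][3] = 3

3


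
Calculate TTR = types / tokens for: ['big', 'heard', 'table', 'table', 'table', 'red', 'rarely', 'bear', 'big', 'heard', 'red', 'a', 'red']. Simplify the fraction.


Tokens: 13
Unique types: ('a', 'bear', 'big', 'heard', 'rarely', 'red', 'table') = 7
TTR = 7/13
Already in lowest terms.

7/13


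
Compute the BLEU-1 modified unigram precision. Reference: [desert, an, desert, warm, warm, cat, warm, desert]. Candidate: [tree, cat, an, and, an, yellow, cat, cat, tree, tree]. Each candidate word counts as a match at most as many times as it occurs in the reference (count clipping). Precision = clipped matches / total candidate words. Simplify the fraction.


Reference word counts: {'an': 1, 'cat': 1, 'desert': 3, 'warm': 3}
Checking each candidate word (with clipping):
  'tree' -> not in reference -> no match (matches: 0)
  'cat' -> in reference (ref count 1, used 1/1) -> match (matches: 1)
  'an' -> in reference (ref count 1, used 1/1) -> match (matches: 2)
  'and' -> not in reference -> no match (matches: 2)
  'an' -> ref count 1 already used up (1/1) -> clipped, no match (matches: 2)
  'yellow' -> not in reference -> no match (matches: 2)
  'cat' -> ref count 1 already used up (1/1) -> clipped, no match (matches: 2)
  'cat' -> ref count 1 already used up (1/1) -> clipped, no match (matches: 2)
  'tree' -> not in reference -> no match (matches: 2)
  'tree' -> not in reference -> no match (matches: 2)
Clipped matches: 2, Candidate length: 10
Precision = 2/10 = 1/5

1/5


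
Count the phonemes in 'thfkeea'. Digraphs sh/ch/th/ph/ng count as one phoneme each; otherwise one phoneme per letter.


Parsing 'thfkeea' greedily, digraphs first:
  'th' -> digraph (1 consonant phoneme) (phonemes so far: 1)
  'f' -> consonant phoneme (phonemes so far: 2)
  'k' -> consonant phoneme (phonemes so far: 3)
  'e' -> vowel phoneme (phonemes so far: 4)
  'e' -> vowel phoneme (phonemes so far: 5)
  'a' -> vowel phoneme (phonemes so far: 6)
Total phonemes: 6

6


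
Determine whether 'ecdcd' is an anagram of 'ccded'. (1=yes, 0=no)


Sort characters of 'ecdcd': 'ccdde'
Sort characters of 'ccded': 'ccdde'
Sorted forms match -> they ARE anagrams
Result: 1

1


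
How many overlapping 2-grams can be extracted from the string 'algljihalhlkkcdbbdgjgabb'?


String 'algljihalhlkkcdbbdgjgabb' has length L = 24.
Number of overlapping n-grams = L - n + 1
Substituting: 24 - 2 + 1 = 23

23


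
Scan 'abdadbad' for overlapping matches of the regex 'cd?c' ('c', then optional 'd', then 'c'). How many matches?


Pattern: cd?c means 'c', then optional 'd', then 'c'.
Scanning 'abdadbad' position-by-position:
  Pos 0: window 'abd' -> no
  Pos 1: window 'bda' -> no
  Pos 2: window 'dad' -> no
  Pos 3: window 'adb' -> no
  Pos 4: window 'dba' -> no
  Pos 5: window 'bad' -> no
  Pos 6: window 'ad' -> no
  Pos 7: window 'd' -> no
Total matches: 0

0


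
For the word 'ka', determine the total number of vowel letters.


Scanning each character of 'ka':
  Position 1: 'k' -> consonant (running count: 0)
  Position 2: 'a' -> vowel (running count: 1)
Total vowels: 1

1


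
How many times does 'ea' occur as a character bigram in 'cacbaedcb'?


Scanning 'cacbaedcb' for bigram 'ea':
  Position 0: 'ca' -> no
  Position 1: 'ac' -> no
  Position 2: 'cb' -> no
  Position 3: 'ba' -> no
  Position 4: 'ae' -> no
  Position 5: 'ed' -> no
  Position 6: 'dc' -> no
  Position 7: 'cb' -> no
Total matches: 0

0


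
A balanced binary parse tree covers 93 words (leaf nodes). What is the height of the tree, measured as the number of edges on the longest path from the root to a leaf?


In a balanced binary tree with n leaves the deepest leaf is ceil(log2(n)) edges below the root.
log2(93) = 6.5392
ceil(6.5392) = 7
height (edges) = 7

7


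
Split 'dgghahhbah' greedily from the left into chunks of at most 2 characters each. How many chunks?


'dgghahhbah' has 10 characters.
Chunking with max size 2:
  Chunk 1: 'dg' (positions 0-1)
  Chunk 2: 'gh' (positions 2-3)
  Chunk 3: 'ah' (positions 4-5)
  Chunk 4: 'hb' (positions 6-7)
  Chunk 5: 'ah' (positions 8-9)
Total chunks: ceil(10 / 2) = 5

5


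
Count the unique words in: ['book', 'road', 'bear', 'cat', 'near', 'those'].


Listing all tokens and tracking unique types:
  Token 1: 'book' -> NEW (unique so far: 1)
  Token 2: 'road' -> NEW (unique so far: 2)
  Token 3: 'bear' -> NEW (unique so far: 3)
  Token 4: 'cat' -> NEW (unique so far: 4)
  Token 5: 'near' -> NEW (unique so far: 5)
  Token 6: 'those' -> NEW (unique so far: 6)
Unique types: ('bear', 'book', 'cat', 'near', 'road', 'those')
Vocabulary size: 6

6


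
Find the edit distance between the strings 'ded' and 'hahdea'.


Building DP table for s1='ded' (len 3) and s2='hahdea' (len 6):
       h  a  h  d  e  a
    0  1  2  3  4  5  6
  d 1  1  2  3  3  4  5
  e 2  2  2  3  4  3  4
  d 3  3  3  3  3  4  4
Edit distance = dp[3][6] = 4

4


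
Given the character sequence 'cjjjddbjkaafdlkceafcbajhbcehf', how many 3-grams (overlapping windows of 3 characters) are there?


String 'cjjjddbjkaafdlkceafcbajhbcehf' has length L = 29.
Number of overlapping n-grams = L - n + 1
Substituting: 29 - 3 + 1 = 27

27


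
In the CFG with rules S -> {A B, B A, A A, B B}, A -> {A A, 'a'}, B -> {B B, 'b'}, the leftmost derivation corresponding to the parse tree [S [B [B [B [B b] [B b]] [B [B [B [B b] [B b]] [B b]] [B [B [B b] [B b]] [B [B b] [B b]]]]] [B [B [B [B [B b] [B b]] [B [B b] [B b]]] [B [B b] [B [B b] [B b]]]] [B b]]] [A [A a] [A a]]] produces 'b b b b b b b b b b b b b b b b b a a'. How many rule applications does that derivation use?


Every bracketed nonterminal node [X ...] in the tree is produced by exactly one rule application.
Reading the tree off as a leftmost derivation:
  Step 1: S  =>  B A   (applied S -> B A)
  Step 2: B A  =>  B B A   (applied B -> B B)
  Step 3: B B A  =>  B B B A   (applied B -> B B)
  Step 4: B B B A  =>  B B B B A   (applied B -> B B)
  Step 5: B B B B A  =>  b B B B A   (applied B -> b)
  Step 6: b B B B A  =>  b b B B A   (applied B -> b)
  Step 7: b b B B A  =>  b b B B B A   (applied B -> B B)
  Step 8: b b B B B A  =>  b b B B B B A   (applied B -> B B)
  Step 9: b b B B B B A  =>  b b B B B B B A   (applied B -> B B)
  Step 10: b b B B B B B A  =>  b b b B B B B A   (applied B -> b)
  Step 11: b b b B B B B A  =>  b b b b B B B A   (applied B -> b)
  Step 12: b b b b B B B A  =>  b b b b b B B A   (applied B -> b)
  Step 13: b b b b b B B A  =>  b b b b b B B B A   (applied B -> B B)
  Step 14: b b b b b B B B A  =>  b b b b b B B B B A   (applied B -> B B)
  Step 15: b b b b b B B B B A  =>  b b b b b b B B B A   (applied B -> b)
  Step 16: b b b b b b B B B A  =>  b b b b b b b B B A   (applied B -> b)
  Step 17: b b b b b b b B B A  =>  b b b b b b b B B B A   (applied B -> B B)
  Step 18: b b b b b b b B B B A  =>  b b b b b b b b B B A   (applied B -> b)
  Step 19: b b b b b b b b B B A  =>  b b b b b b b b b B A   (applied B -> b)
  Step 20: b b b b b b b b b B A  =>  b b b b b b b b b B B A   (applied B -> B B)
  Step 21: b b b b b b b b b B B A  =>  b b b b b b b b b B B B A   (applied B -> B B)
  Step 22: b b b b b b b b b B B B A  =>  b b b b b b b b b B B B B A   (applied B -> B B)
  Step 23: b b b b b b b b b B B B B A  =>  b b b b b b b b b B B B B B A   (applied B -> B B)
  Step 24: b b b b b b b b b B B B B B A  =>  b b b b b b b b b b B B B B A   (applied B -> b)
  Step 25: b b b b b b b b b b B B B B A  =>  b b b b b b b b b b b B B B A   (applied B -> b)
  Step 26: b b b b b b b b b b b B B B A  =>  b b b b b b b b b b b B B B B A   (applied B -> B B)
  Step 27: b b b b b b b b b b b B B B B A  =>  b b b b b b b b b b b b B B B A   (applied B -> b)
  Step 28: b b b b b b b b b b b b B B B A  =>  b b b b b b b b b b b b b B B A   (applied B -> b)
  Step 29: b b b b b b b b b b b b b B B A  =>  b b b b b b b b b b b b b B B B A   (applied B -> B B)
  Step 30: b b b b b b b b b b b b b B B B A  =>  b b b b b b b b b b b b b b B B A   (applied B -> b)
  Step 31: b b b b b b b b b b b b b b B B A  =>  b b b b b b b b b b b b b b B B B A   (applied B -> B B)
  Step 32: b b b b b b b b b b b b b b B B B A  =>  b b b b b b b b b b b b b b b B B A   (applied B -> b)
  Step 33: b b b b b b b b b b b b b b b B B A  =>  b b b b b b b b b b b b b b b b B A   (applied B -> b)
  Step 34: b b b b b b b b b b b b b b b b B A  =>  b b b b b b b b b b b b b b b b b A   (applied B -> b)
  Step 35: b b b b b b b b b b b b b b b b b A  =>  b b b b b b b b b b b b b b b b b A A   (applied A -> A A)
  Step 36: b b b b b b b b b b b b b b b b b A A  =>  b b b b b b b b b b b b b b b b b a A   (applied A -> a)
  Step 37: b b b b b b b b b b b b b b b b b a A  =>  b b b b b b b b b b b b b b b b b a a   (applied A -> a)
Final yield: b b b b b b b b b b b b b b b b b a a
Total rewrite steps: 37

37


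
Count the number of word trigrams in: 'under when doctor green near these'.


Word trigrams from [6] words:
  Trigram 1: (under when doctor)
  Trigram 2: (when doctor green)
  Trigram 3: (doctor green near)
  Trigram 4: (green near these)
Total word trigrams: 6 - 2 = 4

4


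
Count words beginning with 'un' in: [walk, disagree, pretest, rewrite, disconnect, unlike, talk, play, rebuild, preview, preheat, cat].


Checking each word for prefix 'un':
  'walk' -> no (count: 0)
  'disagree' -> no (count: 0)
  'pretest' -> no (count: 0)
  'rewrite' -> no (count: 0)
  'disconnect' -> no (count: 0)
  'unlike' -> YES, starts with 'un' (count: 1)
  'talk' -> no (count: 1)
  'play' -> no (count: 1)
  'rebuild' -> no (count: 1)
  'preview' -> no (count: 1)
  'preheat' -> no (count: 1)
  'cat' -> no (count: 1)
Total with prefix 'un': 1

1


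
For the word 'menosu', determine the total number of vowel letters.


Scanning each character of 'menosu':
  Position 1: 'm' -> consonant (running count: 0)
  Position 2: 'e' -> vowel (running count: 1)
  Position 3: 'n' -> consonant (running count: 1)
  Position 4: 'o' -> vowel (running count: 2)
  Position 5: 's' -> consonant (running count: 2)
  Position 6: 'u' -> vowel (running count: 3)
Total vowels: 3

3


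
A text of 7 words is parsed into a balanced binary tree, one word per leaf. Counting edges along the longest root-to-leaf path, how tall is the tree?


In a balanced binary tree with n leaves the deepest leaf is ceil(log2(n)) edges below the root.
log2(7) = 2.8074
ceil(2.8074) = 3
height (edges) = 3

3


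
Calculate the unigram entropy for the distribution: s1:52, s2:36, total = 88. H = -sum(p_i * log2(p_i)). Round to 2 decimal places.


Computing entropy H = -sum(p_i * log2(p_i)):
  s1: p = 52/88 = 0.5909, -p*log2(p) = 0.4485
  s2: p = 36/88 = 0.4091, -p*log2(p) = 0.5275
H = sum of terms = 0.9760
Rounded to 2 decimals: 0.98

0.98


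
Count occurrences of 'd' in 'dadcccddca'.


Scanning 'dadcccddca' for 'd':
  Position 0: 'd' -> MATCH (count: 1)
  Position 2: 'd' -> MATCH (count: 2)
  Position 6: 'd' -> MATCH (count: 3)
  Position 7: 'd' -> MATCH (count: 4)
Total occurrences of 'd': 4

4


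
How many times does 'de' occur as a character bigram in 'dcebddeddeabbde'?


Scanning 'dcebddeddeabbde' for bigram 'de':
  Position 0: 'dc' -> no
  Position 1: 'ce' -> no
  Position 2: 'eb' -> no
  Position 3: 'bd' -> no
  Position 4: 'dd' -> no
  Position 5: 'de' -> MATCH
  Position 6: 'ed' -> no
  Position 7: 'dd' -> no
  Position 8: 'de' -> MATCH
  Position 9: 'ea' -> no
  Position 10: 'ab' -> no
  Position 11: 'bb' -> no
  Position 12: 'bd' -> no
  Position 13: 'de' -> MATCH
Total matches: 3

3


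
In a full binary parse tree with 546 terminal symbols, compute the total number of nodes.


Leaf nodes (terminals): 546
Internal nodes = n - 1 = 546 - 1 = 545
Total = leaves + internal = 546 + 545 = 1091

1091


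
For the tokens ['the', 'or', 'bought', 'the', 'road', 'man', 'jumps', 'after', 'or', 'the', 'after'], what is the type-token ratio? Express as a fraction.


Tokens: 11
Unique types: ('after', 'bought', 'jumps', 'man', 'or', 'road', 'the') = 7
TTR = 7/11
Already in lowest terms.

7/11


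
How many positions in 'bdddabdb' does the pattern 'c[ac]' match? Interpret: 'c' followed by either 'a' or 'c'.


Pattern: c[ac] means 'c' followed by either 'a' or 'c'.
Scanning 'bdddabdb' position-by-position:
  Pos 0: window 'bd' -> no
  Pos 1: window 'dd' -> no
  Pos 2: window 'dd' -> no
  Pos 3: window 'da' -> no
  Pos 4: window 'ab' -> no
  Pos 5: window 'bd' -> no
  Pos 6: window 'db' -> no
  Pos 7: window 'b' -> no
Total matches: 0

0


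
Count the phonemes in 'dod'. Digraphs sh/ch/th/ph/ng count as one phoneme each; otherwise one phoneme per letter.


Parsing 'dod' greedily, digraphs first:
  'd' -> consonant phoneme (phonemes so far: 1)
  'o' -> vowel phoneme (phonemes so far: 2)
  'd' -> consonant phoneme (phonemes so far: 3)
Total phonemes: 3

3


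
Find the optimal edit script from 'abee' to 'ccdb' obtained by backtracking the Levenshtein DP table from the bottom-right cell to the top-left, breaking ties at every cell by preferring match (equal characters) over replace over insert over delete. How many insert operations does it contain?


Edit distance = 4. Backtracking from cell (4, 4) with preference match > replace > insert > delete,
then listing the resulting alignment 'abee' -> 'ccdb' left to right:
  Step 1: replace a->c
  Step 2: replace b->c
  Step 3: replace e->d
  Step 4: replace e->b
Total insertions: 0

0


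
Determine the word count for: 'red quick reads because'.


Counting words by splitting on spaces:
  Word 1: 'red'
  Word 2: 'quick'
  Word 3: 'reads'
  Word 4: 'because'
Total words: 4

4


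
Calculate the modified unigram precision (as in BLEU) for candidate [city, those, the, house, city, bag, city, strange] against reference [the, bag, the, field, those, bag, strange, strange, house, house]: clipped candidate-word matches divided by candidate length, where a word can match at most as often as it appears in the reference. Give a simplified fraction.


Reference word counts: {'bag': 2, 'field': 1, 'house': 2, 'strange': 2, 'the': 2, 'those': 1}
Checking each candidate word (with clipping):
  'city' -> not in reference -> no match (matches: 0)
  'those' -> in reference (ref count 1, used 1/1) -> match (matches: 1)
  'the' -> in reference (ref count 2, used 1/2) -> match (matches: 2)
  'house' -> in reference (ref count 2, used 1/2) -> match (matches: 3)
  'city' -> not in reference -> no match (matches: 3)
  'bag' -> in reference (ref count 2, used 1/2) -> match (matches: 4)
  'city' -> not in reference -> no match (matches: 4)
  'strange' -> in reference (ref count 2, used 1/2) -> match (matches: 5)
Clipped matches: 5, Candidate length: 8
Precision = 5/8

5/8


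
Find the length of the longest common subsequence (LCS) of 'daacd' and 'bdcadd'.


DP table for LCS of 'daacd' and 'bdcadd':
       b  d  c  a  d  d
    0  0  0  0  0  0  0
  d 0  0  1  1  1  1  1
  a 0  0  1  1  2  2  2
  a 0  0  1  1  2  2  2
  c 0  0  1  2  2  2  2
  d 0  0  1  2  2  3  3
LCS: 'dad'
LCS length = 3

3


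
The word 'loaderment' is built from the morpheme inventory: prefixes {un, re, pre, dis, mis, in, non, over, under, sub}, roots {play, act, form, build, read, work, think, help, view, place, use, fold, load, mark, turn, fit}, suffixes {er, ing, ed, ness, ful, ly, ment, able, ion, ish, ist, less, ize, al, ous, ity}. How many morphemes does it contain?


Segmenting 'loaderment' against the inventory:
  'load' -> root (morpheme 1)
  'er' -> suffix (morpheme 2)
  'ment' -> suffix (morpheme 3)
Total morphemes: 3

3


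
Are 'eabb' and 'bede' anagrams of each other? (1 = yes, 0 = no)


Sort characters of 'eabb': 'abbe'
Sort characters of 'bede': 'bdee'
Sorted forms differ -> they are NOT anagrams
Result: 0

0


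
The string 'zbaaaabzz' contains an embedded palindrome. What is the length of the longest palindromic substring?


Scanning 'zbaaaabzz' for palindromic substrings.
Substring at positions 0-7: 'zbaaaabz'.
Check: reverse('zbaaaabz') = 'zbaaaabz' -> palindrome confirmed.
Neighbouring characters ('-' / 'z') break symmetry, so it cannot extend further.
No longer palindromic substring exists; longest length = 8

8


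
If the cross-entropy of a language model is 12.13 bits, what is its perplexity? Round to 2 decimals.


Perplexity formula: PP = 2^H
H = 12.13
PP = 2^12.13
Decompose: 2^12.13 = 2^12 * 2^0.13
2^12 = 4096, 2^0.13 ~ 1.0942937
PP ~ 4096 * 1.0942937 = 4482.2269952
Rounded to 2 decimals: 4482.23

4482.23


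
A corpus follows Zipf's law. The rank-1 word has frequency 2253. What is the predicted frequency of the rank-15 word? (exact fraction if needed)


Zipf's law: freq(rank) = f1 / rank
f1 = 2253, rank = 15
freq = 2253 / 15
GCD(2253, 15) = 3
Simplified: 751/5

751/5


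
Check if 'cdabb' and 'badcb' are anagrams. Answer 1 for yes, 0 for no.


Sort characters of 'cdabb': 'abbcd'
Sort characters of 'badcb': 'abbcd'
Sorted forms match -> they ARE anagrams
Result: 1

1


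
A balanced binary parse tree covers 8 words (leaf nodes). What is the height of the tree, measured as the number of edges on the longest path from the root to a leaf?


In a balanced binary tree with n leaves the deepest leaf is ceil(log2(n)) edges below the root.
log2(8) = 3.0000
ceil(3.0000) = 3
height (edges) = 3

3


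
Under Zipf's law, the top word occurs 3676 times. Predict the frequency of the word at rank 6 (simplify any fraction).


Zipf's law: freq(rank) = f1 / rank
f1 = 3676, rank = 6
freq = 3676 / 6
GCD(3676, 6) = 2
Simplified: 1838/3

1838/3


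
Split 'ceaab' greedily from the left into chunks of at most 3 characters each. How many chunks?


'ceaab' has 5 characters.
Chunking with max size 3:
  Chunk 1: 'cea' (positions 0-2)
  Chunk 2: 'ab' (positions 3-4)
Total chunks: ceil(5 / 3) = 2

2


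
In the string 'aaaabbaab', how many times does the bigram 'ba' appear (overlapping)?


Scanning 'aaaabbaab' for bigram 'ba':
  Position 0: 'aa' -> no
  Position 1: 'aa' -> no
  Position 2: 'aa' -> no
  Position 3: 'ab' -> no
  Position 4: 'bb' -> no
  Position 5: 'ba' -> MATCH
  Position 6: 'aa' -> no
  Position 7: 'ab' -> no
Total matches: 1

1


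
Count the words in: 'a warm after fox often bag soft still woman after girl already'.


Counting words by splitting on spaces:
  Word 1: 'a'
  Word 2: 'warm'
  Word 3: 'after'
  Word 4: 'fox'
  Word 5: 'often'
  Word 6: 'bag'
  Word 7: 'soft'
  Word 8: 'still'
  Word 9: 'woman'
  Word 10: 'after'
  Word 11: 'girl'
  Word 12: 'already'
Total words: 12

12


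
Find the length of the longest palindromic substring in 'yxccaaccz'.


Scanning 'yxccaaccz' for palindromic substrings.
Substring at positions 2-7: 'ccaacc'.
Check: reverse('ccaacc') = 'ccaacc' -> palindrome confirmed.
Neighbouring characters ('x' / 'z') break symmetry, so it cannot extend further.
No longer palindromic substring exists; longest length = 6

6


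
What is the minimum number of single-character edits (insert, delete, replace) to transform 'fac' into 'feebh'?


Building DP table for s1='fac' (len 3) and s2='feebh' (len 5):
       f  e  e  b  h
    0  1  2  3  4  5
  f 1  0  1  2  3  4
  a 2  1  1  2  3  4
  c 3  2  2  2  3  4
Edit distance = dp[3][5] = 4

4


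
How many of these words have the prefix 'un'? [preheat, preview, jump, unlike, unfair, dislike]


Checking each word for prefix 'un':
  'preheat' -> no (count: 0)
  'preview' -> no (count: 0)
  'jump' -> no (count: 0)
  'unlike' -> YES, starts with 'un' (count: 1)
  'unfair' -> YES, starts with 'un' (count: 2)
  'dislike' -> no (count: 2)
Total with prefix 'un': 2

2


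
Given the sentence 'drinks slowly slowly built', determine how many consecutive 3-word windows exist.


Word trigrams from [4] words:
  Trigram 1: (drinks slowly slowly)
  Trigram 2: (slowly slowly built)
Total word trigrams: 4 - 2 = 2

2


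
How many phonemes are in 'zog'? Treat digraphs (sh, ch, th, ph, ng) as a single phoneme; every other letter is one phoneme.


Parsing 'zog' greedily, digraphs first:
  'z' -> consonant phoneme (phonemes so far: 1)
  'o' -> vowel phoneme (phonemes so far: 2)
  'g' -> consonant phoneme (phonemes so far: 3)
Total phonemes: 3

3


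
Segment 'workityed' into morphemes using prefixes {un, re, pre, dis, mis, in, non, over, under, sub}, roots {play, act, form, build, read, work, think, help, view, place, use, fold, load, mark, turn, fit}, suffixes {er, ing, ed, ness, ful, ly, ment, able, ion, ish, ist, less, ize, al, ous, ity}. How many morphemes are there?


Segmenting 'workityed' against the inventory:
  'work' -> root (morpheme 1)
  'ity' -> suffix (morpheme 2)
  'ed' -> suffix (morpheme 3)
Total morphemes: 3

3


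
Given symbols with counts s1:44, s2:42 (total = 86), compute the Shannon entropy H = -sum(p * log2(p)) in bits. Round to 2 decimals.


Computing entropy H = -sum(p_i * log2(p_i)):
  s1: p = 44/86 = 0.5116, -p*log2(p) = 0.4947
  s2: p = 42/86 = 0.4884, -p*log2(p) = 0.5050
H = sum of terms = 0.9997
Rounded to 2 decimals: 1.00

1.00


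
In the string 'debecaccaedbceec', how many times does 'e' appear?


Scanning 'debecaccaedbceec' for 'e':
  Position 1: 'e' -> MATCH (count: 1)
  Position 3: 'e' -> MATCH (count: 2)
  Position 9: 'e' -> MATCH (count: 3)
  Position 13: 'e' -> MATCH (count: 4)
  Position 14: 'e' -> MATCH (count: 5)
Total occurrences of 'e': 5

5


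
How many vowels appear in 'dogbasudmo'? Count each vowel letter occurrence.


Scanning each character of 'dogbasudmo':
  Position 1: 'd' -> consonant (running count: 0)
  Position 2: 'o' -> vowel (running count: 1)
  Position 3: 'g' -> consonant (running count: 1)
  Position 4: 'b' -> consonant (running count: 1)
  Position 5: 'a' -> vowel (running count: 2)
  Position 6: 's' -> consonant (running count: 2)
  Position 7: 'u' -> vowel (running count: 3)
  Position 8: 'd' -> consonant (running count: 3)
  Position 9: 'm' -> consonant (running count: 3)
  Position 10: 'o' -> vowel (running count: 4)
Total vowels: 4

4


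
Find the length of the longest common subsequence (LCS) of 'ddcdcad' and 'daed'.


DP table for LCS of 'ddcdcad' and 'daed':
       d  a  e  d
    0  0  0  0  0
  d 0  1  1  1  1
  d 0  1  1  1  2
  c 0  1  1  1  2
  d 0  1  1  1  2
  c 0  1  1  1  2
  a 0  1  2  2  2
  d 0  1  2  2  3
LCS: 'dad'
LCS length = 3

3


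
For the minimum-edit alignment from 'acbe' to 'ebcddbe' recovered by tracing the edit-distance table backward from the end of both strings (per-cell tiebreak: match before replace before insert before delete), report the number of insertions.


Edit distance = 4. Backtracking from cell (4, 7) with preference match > replace > insert > delete,
then listing the resulting alignment 'acbe' -> 'ebcddbe' left to right:
  Step 1: insert 'e' [insertion #1]
  Step 2: replace a->b
  Step 3: keep 'c'
  Step 4: insert 'd' [insertion #2]
  Step 5: insert 'd' [insertion #3]
  Step 6: keep 'b'
  Step 7: keep 'e'
Total insertions: 3

3


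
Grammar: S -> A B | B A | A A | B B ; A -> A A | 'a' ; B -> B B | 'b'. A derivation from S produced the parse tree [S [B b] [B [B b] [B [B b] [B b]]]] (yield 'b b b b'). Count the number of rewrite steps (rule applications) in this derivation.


Every bracketed nonterminal node [X ...] in the tree is produced by exactly one rule application.
Reading the tree off as a leftmost derivation:
  Step 1: S  =>  B B   (applied S -> B B)
  Step 2: B B  =>  b B   (applied B -> b)
  Step 3: b B  =>  b B B   (applied B -> B B)
  Step 4: b B B  =>  b b B   (applied B -> b)
  Step 5: b b B  =>  b b B B   (applied B -> B B)
  Step 6: b b B B  =>  b b b B   (applied B -> b)
  Step 7: b b b B  =>  b b b b   (applied B -> b)
Final yield: b b b b
Total rewrite steps: 7

7


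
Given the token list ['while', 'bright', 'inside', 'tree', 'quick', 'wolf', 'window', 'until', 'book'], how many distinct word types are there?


Listing all tokens and tracking unique types:
  Token 1: 'while' -> NEW (unique so far: 1)
  Token 2: 'bright' -> NEW (unique so far: 2)
  Token 3: 'inside' -> NEW (unique so far: 3)
  Token 4: 'tree' -> NEW (unique so far: 4)
  Token 5: 'quick' -> NEW (unique so far: 5)
  Token 6: 'wolf' -> NEW (unique so far: 6)
  Token 7: 'window' -> NEW (unique so far: 7)
  Token 8: 'until' -> NEW (unique so far: 8)
  Token 9: 'book' -> NEW (unique so far: 9)
Unique types: ('book', 'bright', 'inside', 'quick', 'tree', 'until', 'while', 'window', 'wolf')
Vocabulary size: 9

9


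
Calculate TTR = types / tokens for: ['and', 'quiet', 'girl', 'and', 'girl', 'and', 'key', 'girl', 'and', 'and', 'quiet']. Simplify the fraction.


Tokens: 11
Unique types: ('and', 'girl', 'key', 'quiet') = 4
TTR = 4/11
Already in lowest terms.

4/11


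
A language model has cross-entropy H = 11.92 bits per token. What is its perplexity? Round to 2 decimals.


Perplexity formula: PP = 2^H
H = 11.92
PP = 2^11.92
Decompose: 2^11.92 = 2^11 * 2^0.92
2^11 = 2048, 2^0.92 ~ 1.8921153
PP ~ 2048 * 1.8921153 = 3875.0521344
Rounded to 2 decimals: 3875.05

3875.05


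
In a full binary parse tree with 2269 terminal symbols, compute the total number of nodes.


Leaf nodes (terminals): 2269
Internal nodes = n - 1 = 2269 - 1 = 2268
Total = leaves + internal = 2269 + 2268 = 4537

4537


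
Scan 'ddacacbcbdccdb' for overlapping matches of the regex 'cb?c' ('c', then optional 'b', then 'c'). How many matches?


Pattern: cb?c means 'c', then optional 'b', then 'c'.
Scanning 'ddacacbcbdccdb' position-by-position:
  Pos 0: window 'dda' -> no
  Pos 1: window 'dac' -> no
  Pos 2: window 'aca' -> no
  Pos 3: window 'cac' -> no
  Pos 4: window 'acb' -> no
  Pos 5: window 'cbc' -> MATCH
  Pos 6: window 'bcb' -> no
  Pos 7: window 'cbd' -> no
  Pos 8: window 'bdc' -> no
  Pos 9: window 'dcc' -> no
  Pos 10: window 'ccd' -> MATCH
  Pos 11: window 'cdb' -> no
  Pos 12: window 'db' -> no
  Pos 13: window 'b' -> no
Total matches: 2

2


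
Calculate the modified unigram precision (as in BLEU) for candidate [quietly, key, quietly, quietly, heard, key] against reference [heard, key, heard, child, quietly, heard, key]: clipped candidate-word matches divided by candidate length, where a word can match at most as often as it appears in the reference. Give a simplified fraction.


Reference word counts: {'child': 1, 'heard': 3, 'key': 2, 'quietly': 1}
Checking each candidate word (with clipping):
  'quietly' -> in reference (ref count 1, used 1/1) -> match (matches: 1)
  'key' -> in reference (ref count 2, used 1/2) -> match (matches: 2)
  'quietly' -> ref count 1 already used up (1/1) -> clipped, no match (matches: 2)
  'quietly' -> ref count 1 already used up (1/1) -> clipped, no match (matches: 2)
  'heard' -> in reference (ref count 3, used 1/3) -> match (matches: 3)
  'key' -> in reference (ref count 2, used 2/2) -> match (matches: 4)
Clipped matches: 4, Candidate length: 6
Precision = 4/6 = 2/3

2/3


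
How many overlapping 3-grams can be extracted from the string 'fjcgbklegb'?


String 'fjcgbklegb' has length L = 10.
Number of overlapping n-grams = L - n + 1
Substituting: 10 - 3 + 1 = 8

8


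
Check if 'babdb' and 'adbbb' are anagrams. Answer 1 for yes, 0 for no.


Sort characters of 'babdb': 'abbbd'
Sort characters of 'adbbb': 'abbbd'
Sorted forms match -> they ARE anagrams
Result: 1

1


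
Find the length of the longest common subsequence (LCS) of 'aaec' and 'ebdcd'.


DP table for LCS of 'aaec' and 'ebdcd':
       e  b  d  c  d
    0  0  0  0  0  0
  a 0  0  0  0  0  0
  a 0  0  0  0  0  0
  e 0  1  1  1  1  1
  c 0  1  1  1  2  2
LCS: 'ec'
LCS length = 2

2


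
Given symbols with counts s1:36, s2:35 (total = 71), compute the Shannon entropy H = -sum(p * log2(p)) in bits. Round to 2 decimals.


Computing entropy H = -sum(p_i * log2(p_i)):
  s1: p = 36/71 = 0.5070, -p*log2(p) = 0.4968
  s2: p = 35/71 = 0.4930, -p*log2(p) = 0.5030
H = sum of terms = 0.9998
Rounded to 2 decimals: 1.00

1.00


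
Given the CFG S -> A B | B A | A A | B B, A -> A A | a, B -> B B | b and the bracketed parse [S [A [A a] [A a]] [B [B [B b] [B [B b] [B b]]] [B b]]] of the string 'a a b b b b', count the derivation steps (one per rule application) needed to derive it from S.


Every bracketed nonterminal node [X ...] in the tree is produced by exactly one rule application.
Reading the tree off as a leftmost derivation:
  Step 1: S  =>  A B   (applied S -> A B)
  Step 2: A B  =>  A A B   (applied A -> A A)
  Step 3: A A B  =>  a A B   (applied A -> a)
  Step 4: a A B  =>  a a B   (applied A -> a)
  Step 5: a a B  =>  a a B B   (applied B -> B B)
  Step 6: a a B B  =>  a a B B B   (applied B -> B B)
  Step 7: a a B B B  =>  a a b B B   (applied B -> b)
  Step 8: a a b B B  =>  a a b B B B   (applied B -> B B)
  Step 9: a a b B B B  =>  a a b b B B   (applied B -> b)
  Step 10: a a b b B B  =>  a a b b b B   (applied B -> b)
  Step 11: a a b b b B  =>  a a b b b b   (applied B -> b)
Final yield: a a b b b b
Total rewrite steps: 11

11


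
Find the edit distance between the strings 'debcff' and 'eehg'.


Building DP table for s1='debcff' (len 6) and s2='eehg' (len 4):
       e  e  h  g
    0  1  2  3  4
  d 1  1  2  3  4
  e 2  1  1  2  3
  b 3  2  2  2  3
  c 4  3  3  3  3
  f 5  4  4  4  4
  f 6  5  5  5  5
Edit distance = dp[6][4] = 5

5


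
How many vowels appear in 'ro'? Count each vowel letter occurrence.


Scanning each character of 'ro':
  Position 1: 'r' -> consonant (running count: 0)
  Position 2: 'o' -> vowel (running count: 1)
Total vowels: 1

1


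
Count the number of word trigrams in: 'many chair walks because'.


Word trigrams from [4] words:
  Trigram 1: (many chair walks)
  Trigram 2: (chair walks because)
Total word trigrams: 4 - 2 = 2

2


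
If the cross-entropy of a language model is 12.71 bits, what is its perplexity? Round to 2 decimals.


Perplexity formula: PP = 2^H
H = 12.71
PP = 2^12.71
Decompose: 2^12.71 = 2^12 * 2^0.71
2^12 = 4096, 2^0.71 ~ 1.6358041
PP ~ 4096 * 1.6358041 = 6700.2535936
Rounded to 2 decimals: 6700.25

6700.25


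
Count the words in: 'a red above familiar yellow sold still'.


Counting words by splitting on spaces:
  Word 1: 'a'
  Word 2: 'red'
  Word 3: 'above'
  Word 4: 'familiar'
  Word 5: 'yellow'
  Word 6: 'sold'
  Word 7: 'still'
Total words: 7

7


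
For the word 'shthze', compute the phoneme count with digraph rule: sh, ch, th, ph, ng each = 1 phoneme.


Parsing 'shthze' greedily, digraphs first:
  'sh' -> digraph (1 consonant phoneme) (phonemes so far: 1)
  'th' -> digraph (1 consonant phoneme) (phonemes so far: 2)
  'z' -> consonant phoneme (phonemes so far: 3)
  'e' -> vowel phoneme (phonemes so far: 4)
Total phonemes: 4

4
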